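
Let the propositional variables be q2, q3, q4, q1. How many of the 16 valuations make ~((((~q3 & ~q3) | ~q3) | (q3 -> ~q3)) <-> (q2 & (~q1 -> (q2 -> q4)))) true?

Initial set: {~((((~q3 & ~q3) | ~q3) | (q3 -> ~q3)) <-> (q2 & (~q1 -> (q2 -> q4))))}.
~((((~q3 & ~q3) | ~q3) | (q3 -> ~q3)) <-> (q2 & (~q1 -> (q2 -> q4)))): β-rule — branch into (((~q3 & ~q3) | ~q3) | (q3 -> ~q3)), ~(q2 & (~q1 -> (q2 -> q4)))  //  ~(((~q3 & ~q3) | ~q3) | (q3 -> ~q3)), (q2 & (~q1 -> (q2 -> q4))).
  branch 1 (add (((~q3 & ~q3) | ~q3) | (q3 -> ~q3)), ~(q2 & (~q1 -> (q2 -> q4)))):
    (((~q3 & ~q3) | ~q3) | (q3 -> ~q3)): β-rule — branch into ((~q3 & ~q3) | ~q3)  //  (q3 -> ~q3).
      branch 1.1 (add ((~q3 & ~q3) | ~q3)):
        ~(q2 & (~q1 -> (q2 -> q4))): β-rule — branch into ~q2  //  ~(~q1 -> (q2 -> q4)).
          branch 1.1.1 (add ~q2):
            ((~q3 & ~q3) | ~q3): β-rule — branch into (~q3 & ~q3)  //  ~q3.
              branch 1.1.1.1 (add (~q3 & ~q3)):
                (~q3 & ~q3): α-rule — add ~q3, ~q3.
                ○ open, literals {q2=0, q3=0}.
              branch 1.1.1.2 (add ~q3):
                ○ open, literals {q2=0, q3=0}.
          branch 1.1.2 (add ~(~q1 -> (q2 -> q4))):
            ~(~q1 -> (q2 -> q4)): α-rule — add ~q1, ~(q2 -> q4).
            ~(q2 -> q4): α-rule — add q2, ~q4.
            ((~q3 & ~q3) | ~q3): β-rule — branch into (~q3 & ~q3)  //  ~q3.
              branch 1.1.2.1 (add (~q3 & ~q3)):
                (~q3 & ~q3): α-rule — add ~q3, ~q3.
                ○ open, literals {q1=0, q2=1, q3=0, q4=0}.
              branch 1.1.2.2 (add ~q3):
                ○ open, literals {q1=0, q2=1, q3=0, q4=0}.
      branch 1.2 (add (q3 -> ~q3)):
        ~(q2 & (~q1 -> (q2 -> q4))): β-rule — branch into ~q2  //  ~(~q1 -> (q2 -> q4)).
          branch 1.2.1 (add ~q2):
            (q3 -> ~q3): β-rule — branch into ~q3  //  ~q3.
              branch 1.2.1.1 (add ~q3):
                ○ open, literals {q2=0, q3=0}.
              branch 1.2.1.2 (add ~q3):
                ○ open, literals {q2=0, q3=0}.
          branch 1.2.2 (add ~(~q1 -> (q2 -> q4))):
            ~(~q1 -> (q2 -> q4)): α-rule — add ~q1, ~(q2 -> q4).
            ~(q2 -> q4): α-rule — add q2, ~q4.
            (q3 -> ~q3): β-rule — branch into ~q3  //  ~q3.
              branch 1.2.2.1 (add ~q3):
                ○ open, literals {q1=0, q2=1, q3=0, q4=0}.
              branch 1.2.2.2 (add ~q3):
                ○ open, literals {q1=0, q2=1, q3=0, q4=0}.
  branch 2 (add ~(((~q3 & ~q3) | ~q3) | (q3 -> ~q3)), (q2 & (~q1 -> (q2 -> q4)))):
    ~(((~q3 & ~q3) | ~q3) | (q3 -> ~q3)): α-rule — add ~((~q3 & ~q3) | ~q3), ~(q3 -> ~q3).
    (q2 & (~q1 -> (q2 -> q4))): α-rule — add q2, (~q1 -> (q2 -> q4)).
    ~((~q3 & ~q3) | ~q3): α-rule — add ~(~q3 & ~q3), ~~q3.
    ~(q3 -> ~q3): α-rule — add q3, ~~q3.
    (~q1 -> (q2 -> q4)): β-rule — branch into ~~q1  //  (q2 -> q4).
      branch 2.1 (add ~~q1):
        ~(~q3 & ~q3): β-rule — branch into ~~q3  //  ~~q3.
          branch 2.1.1 (add ~~q3):
            ○ open, literals {q1=1, q2=1, q3=1}.
          branch 2.1.2 (add ~~q3):
            ○ open, literals {q1=1, q2=1, q3=1}.
      branch 2.2 (add (q2 -> q4)):
        ~(~q3 & ~q3): β-rule — branch into ~~q3  //  ~~q3.
          branch 2.2.1 (add ~~q3):
            (q2 -> q4): β-rule — branch into ~q2  //  q4.
              branch 2.2.1.1 (add ~q2):
                × closes — contains both q2 and ~q2.
              branch 2.2.1.2 (add q4):
                ○ open, literals {q2=1, q3=1, q4=1}.
          branch 2.2.2 (add ~~q3):
            (q2 -> q4): β-rule — branch into ~q2  //  q4.
              branch 2.2.2.1 (add ~q2):
                × closes — contains both q2 and ~q2.
              branch 2.2.2.2 (add q4):
                ○ open, literals {q2=1, q3=1, q4=1}.
2 branches closed, 12 open.
Each open branch fixes some atoms; the unmentioned ones are free. Counting distinct full assignments: branch {q2=0, q3=0} (q4, q1) contributes 4 new; branch {q2=0, q3=0} (q4, q1) contributes 0 new; branch {q1=0, q2=1, q3=0, q4=0} (none free) contributes 1 new; branch {q1=0, q2=1, q3=0, q4=0} (none free) contributes 0 new; branch {q2=0, q3=0} (q4, q1) contributes 0 new; branch {q2=0, q3=0} (q4, q1) contributes 0 new; branch {q1=0, q2=1, q3=0, q4=0} (none free) contributes 0 new; branch {q1=0, q2=1, q3=0, q4=0} (none free) contributes 0 new; branch {q1=1, q2=1, q3=1} (q4) contributes 2 new; branch {q1=1, q2=1, q3=1} (q4) contributes 0 new; branch {q2=1, q3=1, q4=1} (q1) contributes 1 new; branch {q2=1, q3=1, q4=1} (q1) contributes 0 new. Total: 8.

8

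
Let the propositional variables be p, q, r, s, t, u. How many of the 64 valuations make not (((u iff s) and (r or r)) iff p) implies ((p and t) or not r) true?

52

Initial set: {(not (((u iff s) and (r or r)) iff p) implies ((p and t) or not r))}.
(not (((u iff s) and (r or r)) iff p) implies ((p and t) or not r)): β-rule — branch into not not (((u iff s) and (r or r)) iff p)  //  ((p and t) or not r).
  branch 1 (add not not (((u iff s) and (r or r)) iff p)):
    not not (((u iff s) and (r or r)) iff p): β-rule — branch into ((u iff s) and (r or r)), p  //  not ((u iff s) and (r or r)), not p.
      branch 1.1 (add ((u iff s) and (r or r)), p):
        ((u iff s) and (r or r)): α-rule — add (u iff s), (r or r).
        (u iff s): β-rule — branch into u, s  //  not u, not s.
          branch 1.1.1 (add u, s):
            (r or r): β-rule — branch into r  //  r.
              branch 1.1.1.1 (add r):
                ○ open, literals {p=T, r=T, s=T, u=T}.
              branch 1.1.1.2 (add r):
                ○ open, literals {p=T, r=T, s=T, u=T}.
          branch 1.1.2 (add not u, not s):
            (r or r): β-rule — branch into r  //  r.
              branch 1.1.2.1 (add r):
                ○ open, literals {p=T, r=T, s=F, u=F}.
              branch 1.1.2.2 (add r):
                ○ open, literals {p=T, r=T, s=F, u=F}.
      branch 1.2 (add not ((u iff s) and (r or r)), not p):
        not ((u iff s) and (r or r)): β-rule — branch into not (u iff s)  //  not (r or r).
          branch 1.2.1 (add not (u iff s)):
            not (u iff s): β-rule — branch into u, not s  //  not u, s.
              branch 1.2.1.1 (add u, not s):
                ○ open, literals {p=F, s=F, u=T}.
              branch 1.2.1.2 (add not u, s):
                ○ open, literals {p=F, s=T, u=F}.
          branch 1.2.2 (add not (r or r)):
            not (r or r): α-rule — add not r, not r.
            ○ open, literals {p=F, r=F}.
  branch 2 (add ((p and t) or not r)):
    ((p and t) or not r): β-rule — branch into (p and t)  //  not r.
      branch 2.1 (add (p and t)):
        (p and t): α-rule — add p, t.
        ○ open, literals {p=T, t=T}.
      branch 2.2 (add not r):
        ○ open, literals {r=F}.
0 branches closed, 9 open.
Each open branch fixes some atoms; the unmentioned ones are free. Counting distinct full assignments: branch {p=T, r=T, s=T, u=T} (q, t) contributes 4 new; branch {p=T, r=T, s=T, u=T} (q, t) contributes 0 new; branch {p=T, r=T, s=F, u=F} (q, t) contributes 4 new; branch {p=T, r=T, s=F, u=F} (q, t) contributes 0 new; branch {p=F, s=F, u=T} (q, r, t) contributes 8 new; branch {p=F, s=T, u=F} (q, r, t) contributes 8 new; branch {p=F, r=F} (q, s, t, u) contributes 8 new; branch {p=T, t=T} (q, r, s, u) contributes 12 new; branch {r=F} (p, q, s, t, u) contributes 8 new. Total: 52.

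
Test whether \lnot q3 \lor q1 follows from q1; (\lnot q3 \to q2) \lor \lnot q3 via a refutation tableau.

Initial set: {T q1; T ((\lnot q3 \to q2) \lor \lnot q3); F (\lnot q3 \lor q1)}.
F (\lnot q3 \lor q1): α-rule — add F \lnot q3, F q1.
× closes — contains both q1 and \lnot q1.
All 1 branch closes.
Every branch closed, so the premises entail the conclusion.

Yes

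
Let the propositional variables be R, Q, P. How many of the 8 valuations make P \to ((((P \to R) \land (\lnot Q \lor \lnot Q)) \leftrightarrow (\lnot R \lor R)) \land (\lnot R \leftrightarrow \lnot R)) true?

Initial set: {(P \to ((((P \to R) \land (\lnot Q \lor \lnot Q)) \leftrightarrow (\lnot R \lor R)) \land (\lnot R \leftrightarrow \lnot R)))}.
(P \to ((((P \to R) \land (\lnot Q \lor \lnot Q)) \leftrightarrow (\lnot R \lor R)) \land (\lnot R \leftrightarrow \lnot R))): β-rule — branch into \lnot P  //  ((((P \to R) \land (\lnot Q \lor \lnot Q)) \leftrightarrow (\lnot R \lor R)) \land (\lnot R \leftrightarrow \lnot R)).
  branch 1 (add \lnot P):
    ○ open, literals {P=F}.
  branch 2 (add ((((P \to R) \land (\lnot Q \lor \lnot Q)) \leftrightarrow (\lnot R \lor R)) \land (\lnot R \leftrightarrow \lnot R))):
    ((((P \to R) \land (\lnot Q \lor \lnot Q)) \leftrightarrow (\lnot R \lor R)) \land (\lnot R \leftrightarrow \lnot R)): α-rule — add (((P \to R) \land (\lnot Q \lor \lnot Q)) \leftrightarrow (\lnot R \lor R)), (\lnot R \leftrightarrow \lnot R).
    (((P \to R) \land (\lnot Q \lor \lnot Q)) \leftrightarrow (\lnot R \lor R)): β-rule — branch into ((P \to R) \land (\lnot Q \lor \lnot Q)), (\lnot R \lor R)  //  \lnot ((P \to R) \land (\lnot Q \lor \lnot Q)), \lnot (\lnot R \lor R).
      branch 2.1 (add ((P \to R) \land (\lnot Q \lor \lnot Q)), (\lnot R \lor R)):
        ((P \to R) \land (\lnot Q \lor \lnot Q)): α-rule — add (P \to R), (\lnot Q \lor \lnot Q).
        (\lnot R \leftrightarrow \lnot R): β-rule — branch into \lnot R, \lnot R  //  \lnot \lnot R, \lnot \lnot R.
          branch 2.1.1 (add \lnot R, \lnot R):
            (\lnot R \lor R): β-rule — branch into \lnot R  //  R.
              branch 2.1.1.1 (add \lnot R):
                (P \to R): β-rule — branch into \lnot P  //  R.
                  branch 2.1.1.1.1 (add \lnot P):
                    (\lnot Q \lor \lnot Q): β-rule — branch into \lnot Q  //  \lnot Q.
                      branch 2.1.1.1.1.1 (add \lnot Q):
                        ○ open, literals {P=F, Q=F, R=F}.
                      branch 2.1.1.1.1.2 (add \lnot Q):
                        ○ open, literals {P=F, Q=F, R=F}.
                  branch 2.1.1.1.2 (add R):
                    × closes — contains both R and \lnot R.
              branch 2.1.1.2 (add R):
                × closes — contains both R and \lnot R.
          branch 2.1.2 (add \lnot \lnot R, \lnot \lnot R):
            (\lnot R \lor R): β-rule — branch into \lnot R  //  R.
              branch 2.1.2.1 (add \lnot R):
                × closes — contains both R and \lnot R.
              branch 2.1.2.2 (add R):
                (P \to R): β-rule — branch into \lnot P  //  R.
                  branch 2.1.2.2.1 (add \lnot P):
                    (\lnot Q \lor \lnot Q): β-rule — branch into \lnot Q  //  \lnot Q.
                      branch 2.1.2.2.1.1 (add \lnot Q):
                        ○ open, literals {P=F, Q=F, R=T}.
                      branch 2.1.2.2.1.2 (add \lnot Q):
                        ○ open, literals {P=F, Q=F, R=T}.
                  branch 2.1.2.2.2 (add R):
                    (\lnot Q \lor \lnot Q): β-rule — branch into \lnot Q  //  \lnot Q.
                      branch 2.1.2.2.2.1 (add \lnot Q):
                        ○ open, literals {Q=F, R=T}.
                      branch 2.1.2.2.2.2 (add \lnot Q):
                        ○ open, literals {Q=F, R=T}.
      branch 2.2 (add \lnot ((P \to R) \land (\lnot Q \lor \lnot Q)), \lnot (\lnot R \lor R)):
        \lnot (\lnot R \lor R): α-rule — add \lnot \lnot R, \lnot R.
        × closes — contains both R and \lnot R.
4 branches closed, 7 open.
Each open branch fixes some atoms; the unmentioned ones are free. Counting distinct full assignments: branch {P=F} (R, Q) contributes 4 new; branch {P=F, Q=F, R=F} (none free) contributes 0 new; branch {P=F, Q=F, R=F} (none free) contributes 0 new; branch {P=F, Q=F, R=T} (none free) contributes 0 new; branch {P=F, Q=F, R=T} (none free) contributes 0 new; branch {Q=F, R=T} (P) contributes 1 new; branch {Q=F, R=T} (P) contributes 0 new. Total: 5.

5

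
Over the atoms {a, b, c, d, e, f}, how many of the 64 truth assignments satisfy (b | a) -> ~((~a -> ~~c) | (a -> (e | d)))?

16

Initial set: {((b | a) -> ~((~a -> ~~c) | (a -> (e | d))))}.
((b | a) -> ~((~a -> ~~c) | (a -> (e | d)))): β-rule — branch into ~(b | a)  //  ~((~a -> ~~c) | (a -> (e | d))).
  branch 1 (add ~(b | a)):
    ~(b | a): α-rule — add ~b, ~a.
    ○ open, literals {a=false, b=false}.
  branch 2 (add ~((~a -> ~~c) | (a -> (e | d)))):
    ~((~a -> ~~c) | (a -> (e | d))): α-rule — add ~(~a -> ~~c), ~(a -> (e | d)).
    ~(~a -> ~~c): α-rule — add ~a, ~~~c.
    ~(a -> (e | d)): α-rule — add a, ~(e | d).
    × closes — contains both a and ~a.
1 branch closed, 1 open.
Each open branch fixes some atoms; the unmentioned ones are free. Counting distinct full assignments: branch {a=false, b=false} (c, d, e, f) contributes 16 new. Total: 16.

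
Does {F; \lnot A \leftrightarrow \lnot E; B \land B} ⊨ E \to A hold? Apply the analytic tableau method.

Yes

Initial set: {F; (\lnot A \leftrightarrow \lnot E); (B \land B); \lnot (E \to A)}.
(B \land B): α-rule — add B, B.
\lnot (E \to A): α-rule — add E, \lnot A.
(\lnot A \leftrightarrow \lnot E): β-rule — branch into \lnot A, \lnot E  //  \lnot \lnot A, \lnot \lnot E.
  branch 1 (add \lnot A, \lnot E):
    × closes — contains both E and \lnot E.
  branch 2 (add \lnot \lnot A, \lnot \lnot E):
    × closes — contains both A and \lnot A.
All 2 branches close.
Every branch closed, so the premises entail the conclusion.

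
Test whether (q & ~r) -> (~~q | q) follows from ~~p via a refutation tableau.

Initial set: {~~p; ~((q & ~r) -> (~~q | q))}.
~~p: drop double negation, giving p.
~((q & ~r) -> (~~q | q)): α-rule — add (q & ~r), ~(~~q | q).
(q & ~r): α-rule — add q, ~r.
~(~~q | q): α-rule — add ~~~q, ~q.
× closes — contains both q and ~q.
All 1 branch closes.
Every branch closed, so the premises entail the conclusion.

Yes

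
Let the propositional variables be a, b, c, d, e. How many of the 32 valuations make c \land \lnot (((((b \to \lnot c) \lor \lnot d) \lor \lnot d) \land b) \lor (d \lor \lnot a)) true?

2

Initial set: {(c \land \lnot (((((b \to \lnot c) \lor \lnot d) \lor \lnot d) \land b) \lor (d \lor \lnot a)))}.
(c \land \lnot (((((b \to \lnot c) \lor \lnot d) \lor \lnot d) \land b) \lor (d \lor \lnot a))): α-rule — add c, \lnot (((((b \to \lnot c) \lor \lnot d) \lor \lnot d) \land b) \lor (d \lor \lnot a)).
\lnot (((((b \to \lnot c) \lor \lnot d) \lor \lnot d) \land b) \lor (d \lor \lnot a)): α-rule — add \lnot ((((b \to \lnot c) \lor \lnot d) \lor \lnot d) \land b), \lnot (d \lor \lnot a).
\lnot (d \lor \lnot a): α-rule — add \lnot d, \lnot \lnot a.
\lnot ((((b \to \lnot c) \lor \lnot d) \lor \lnot d) \land b): β-rule — branch into \lnot (((b \to \lnot c) \lor \lnot d) \lor \lnot d)  //  \lnot b.
  branch 1 (add \lnot (((b \to \lnot c) \lor \lnot d) \lor \lnot d)):
    \lnot (((b \to \lnot c) \lor \lnot d) \lor \lnot d): α-rule — add \lnot ((b \to \lnot c) \lor \lnot d), \lnot \lnot d.
    × closes — contains both d and \lnot d.
  branch 2 (add \lnot b):
    ○ open, literals {a=T, b=F, c=T, d=F}.
1 branch closed, 1 open.
Each open branch fixes some atoms; the unmentioned ones are free. Counting distinct full assignments: branch {a=T, b=F, c=T, d=F} (e) contributes 2 new. Total: 2.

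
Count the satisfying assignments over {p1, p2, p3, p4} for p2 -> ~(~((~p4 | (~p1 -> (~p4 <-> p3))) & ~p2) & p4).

Initial set: {T (p2 -> ~(~((~p4 | (~p1 -> (~p4 <-> p3))) & ~p2) & p4))}.
T (p2 -> ~(~((~p4 | (~p1 -> (~p4 <-> p3))) & ~p2) & p4)): β-rule — branch into F p2  //  T ~(~((~p4 | (~p1 -> (~p4 <-> p3))) & ~p2) & p4).
  branch 1 (add F p2):
    ○ open, literals {p2=false}.
  branch 2 (add T ~(~((~p4 | (~p1 -> (~p4 <-> p3))) & ~p2) & p4)):
    T ~(~((~p4 | (~p1 -> (~p4 <-> p3))) & ~p2) & p4): β-rule — branch into F ~((~p4 | (~p1 -> (~p4 <-> p3))) & ~p2)  //  F p4.
      branch 2.1 (add F ~((~p4 | (~p1 -> (~p4 <-> p3))) & ~p2)):
        F ~((~p4 | (~p1 -> (~p4 <-> p3))) & ~p2): α-rule — add T (~p4 | (~p1 -> (~p4 <-> p3))), T ~p2.
        T (~p4 | (~p1 -> (~p4 <-> p3))): β-rule — branch into T ~p4  //  T (~p1 -> (~p4 <-> p3)).
          branch 2.1.1 (add T ~p4):
            ○ open, literals {p2=false, p4=false}.
          branch 2.1.2 (add T (~p1 -> (~p4 <-> p3))):
            T (~p1 -> (~p4 <-> p3)): β-rule — branch into F ~p1  //  T (~p4 <-> p3).
              branch 2.1.2.1 (add F ~p1):
                ○ open, literals {p1=true, p2=false}.
              branch 2.1.2.2 (add T (~p4 <-> p3)):
                T (~p4 <-> p3): β-rule — branch into T ~p4, T p3  //  F ~p4, F p3.
                  branch 2.1.2.2.1 (add T ~p4, T p3):
                    ○ open, literals {p2=false, p3=true, p4=false}.
                  branch 2.1.2.2.2 (add F ~p4, F p3):
                    ○ open, literals {p2=false, p3=false, p4=true}.
      branch 2.2 (add F p4):
        ○ open, literals {p4=false}.
0 branches closed, 6 open.
Each open branch fixes some atoms; the unmentioned ones are free. Counting distinct full assignments: branch {p2=false} (p1, p3, p4) contributes 8 new; branch {p2=false, p4=false} (p1, p3) contributes 0 new; branch {p1=true, p2=false} (p3, p4) contributes 0 new; branch {p2=false, p3=true, p4=false} (p1) contributes 0 new; branch {p2=false, p3=false, p4=true} (p1) contributes 0 new; branch {p4=false} (p1, p2, p3) contributes 4 new. Total: 12.

12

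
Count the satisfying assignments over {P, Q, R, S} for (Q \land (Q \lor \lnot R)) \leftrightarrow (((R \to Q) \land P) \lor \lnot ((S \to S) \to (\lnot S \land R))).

9

Initial set: {T ((Q \land (Q \lor \lnot R)) \leftrightarrow (((R \to Q) \land P) \lor \lnot ((S \to S) \to (\lnot S \land R))))}.
T ((Q \land (Q \lor \lnot R)) \leftrightarrow (((R \to Q) \land P) \lor \lnot ((S \to S) \to (\lnot S \land R)))): β-rule — branch into T (Q \land (Q \lor \lnot R)), T (((R \to Q) \land P) \lor \lnot ((S \to S) \to (\lnot S \land R)))  //  F (Q \land (Q \lor \lnot R)), F (((R \to Q) \land P) \lor \lnot ((S \to S) \to (\lnot S \land R))).
  branch 1 (add T (Q \land (Q \lor \lnot R)), T (((R \to Q) \land P) \lor \lnot ((S \to S) \to (\lnot S \land R)))):
    T (Q \land (Q \lor \lnot R)): α-rule — add T Q, T (Q \lor \lnot R).
    T (((R \to Q) \land P) \lor \lnot ((S \to S) \to (\lnot S \land R))): β-rule — branch into T ((R \to Q) \land P)  //  T \lnot ((S \to S) \to (\lnot S \land R)).
      branch 1.1 (add T ((R \to Q) \land P)):
        T ((R \to Q) \land P): α-rule — add T (R \to Q), T P.
        T (Q \lor \lnot R): β-rule — branch into T Q  //  T \lnot R.
          branch 1.1.1 (add T Q):
            T (R \to Q): β-rule — branch into F R  //  T Q.
              branch 1.1.1.1 (add F R):
                ○ open, literals {P=true, Q=true, R=false}.
              branch 1.1.1.2 (add T Q):
                ○ open, literals {P=true, Q=true}.
          branch 1.1.2 (add T \lnot R):
            T (R \to Q): β-rule — branch into F R  //  T Q.
              branch 1.1.2.1 (add F R):
                ○ open, literals {P=true, Q=true, R=false}.
              branch 1.1.2.2 (add T Q):
                ○ open, literals {P=true, Q=true, R=false}.
      branch 1.2 (add T \lnot ((S \to S) \to (\lnot S \land R))):
        T \lnot ((S \to S) \to (\lnot S \land R)): α-rule — add T (S \to S), F (\lnot S \land R).
        T (Q \lor \lnot R): β-rule — branch into T Q  //  T \lnot R.
          branch 1.2.1 (add T Q):
            T (S \to S): β-rule — branch into F S  //  T S.
              branch 1.2.1.1 (add F S):
                F (\lnot S \land R): β-rule — branch into F \lnot S  //  F R.
                  branch 1.2.1.1.1 (add F \lnot S):
                    × closes — contains both S and \lnot S.
                  branch 1.2.1.1.2 (add F R):
                    ○ open, literals {Q=true, R=false, S=false}.
              branch 1.2.1.2 (add T S):
                F (\lnot S \land R): β-rule — branch into F \lnot S  //  F R.
                  branch 1.2.1.2.1 (add F \lnot S):
                    ○ open, literals {Q=true, S=true}.
                  branch 1.2.1.2.2 (add F R):
                    ○ open, literals {Q=true, R=false, S=true}.
          branch 1.2.2 (add T \lnot R):
            T (S \to S): β-rule — branch into F S  //  T S.
              branch 1.2.2.1 (add F S):
                F (\lnot S \land R): β-rule — branch into F \lnot S  //  F R.
                  branch 1.2.2.1.1 (add F \lnot S):
                    × closes — contains both S and \lnot S.
                  branch 1.2.2.1.2 (add F R):
                    ○ open, literals {Q=true, R=false, S=false}.
              branch 1.2.2.2 (add T S):
                F (\lnot S \land R): β-rule — branch into F \lnot S  //  F R.
                  branch 1.2.2.2.1 (add F \lnot S):
                    ○ open, literals {Q=true, R=false, S=true}.
                  branch 1.2.2.2.2 (add F R):
                    ○ open, literals {Q=true, R=false, S=true}.
  branch 2 (add F (Q \land (Q \lor \lnot R)), F (((R \to Q) \land P) \lor \lnot ((S \to S) \to (\lnot S \land R)))):
    F (((R \to Q) \land P) \lor \lnot ((S \to S) \to (\lnot S \land R))): α-rule — add F ((R \to Q) \land P), F \lnot ((S \to S) \to (\lnot S \land R)).
    F (Q \land (Q \lor \lnot R)): β-rule — branch into F Q  //  F (Q \lor \lnot R).
      branch 2.1 (add F Q):
        F ((R \to Q) \land P): β-rule — branch into F (R \to Q)  //  F P.
          branch 2.1.1 (add F (R \to Q)):
            F (R \to Q): α-rule — add T R, F Q.
            F \lnot ((S \to S) \to (\lnot S \land R)): β-rule — branch into F (S \to S)  //  T (\lnot S \land R).
              branch 2.1.1.1 (add F (S \to S)):
                F (S \to S): α-rule — add T S, F S.
                × closes — contains both S and \lnot S.
              branch 2.1.1.2 (add T (\lnot S \land R)):
                T (\lnot S \land R): α-rule — add T \lnot S, T R.
                ○ open, literals {Q=false, R=true, S=false}.
          branch 2.1.2 (add F P):
            F \lnot ((S \to S) \to (\lnot S \land R)): β-rule — branch into F (S \to S)  //  T (\lnot S \land R).
              branch 2.1.2.1 (add F (S \to S)):
                F (S \to S): α-rule — add T S, F S.
                × closes — contains both S and \lnot S.
              branch 2.1.2.2 (add T (\lnot S \land R)):
                T (\lnot S \land R): α-rule — add T \lnot S, T R.
                ○ open, literals {P=false, Q=false, R=true, S=false}.
      branch 2.2 (add F (Q \lor \lnot R)):
        F (Q \lor \lnot R): α-rule — add F Q, F \lnot R.
        F ((R \to Q) \land P): β-rule — branch into F (R \to Q)  //  F P.
          branch 2.2.1 (add F (R \to Q)):
            F (R \to Q): α-rule — add T R, F Q.
            F \lnot ((S \to S) \to (\lnot S \land R)): β-rule — branch into F (S \to S)  //  T (\lnot S \land R).
              branch 2.2.1.1 (add F (S \to S)):
                F (S \to S): α-rule — add T S, F S.
                × closes — contains both S and \lnot S.
              branch 2.2.1.2 (add T (\lnot S \land R)):
                T (\lnot S \land R): α-rule — add T \lnot S, T R.
                ○ open, literals {Q=false, R=true, S=false}.
          branch 2.2.2 (add F P):
            F \lnot ((S \to S) \to (\lnot S \land R)): β-rule — branch into F (S \to S)  //  T (\lnot S \land R).
              branch 2.2.2.1 (add F (S \to S)):
                F (S \to S): α-rule — add T S, F S.
                × closes — contains both S and \lnot S.
              branch 2.2.2.2 (add T (\lnot S \land R)):
                T (\lnot S \land R): α-rule — add T \lnot S, T R.
                ○ open, literals {P=false, Q=false, R=true, S=false}.
6 branches closed, 14 open.
Each open branch fixes some atoms; the unmentioned ones are free. Counting distinct full assignments: branch {P=true, Q=true, R=false} (S) contributes 2 new; branch {P=true, Q=true} (R, S) contributes 2 new; branch {P=true, Q=true, R=false} (S) contributes 0 new; branch {P=true, Q=true, R=false} (S) contributes 0 new; branch {Q=true, R=false, S=false} (P) contributes 1 new; branch {Q=true, S=true} (P, R) contributes 2 new; branch {Q=true, R=false, S=true} (P) contributes 0 new; branch {Q=true, R=false, S=false} (P) contributes 0 new; branch {Q=true, R=false, S=true} (P) contributes 0 new; branch {Q=true, R=false, S=true} (P) contributes 0 new; branch {Q=false, R=true, S=false} (P) contributes 2 new; branch {P=false, Q=false, R=true, S=false} (none free) contributes 0 new; branch {Q=false, R=true, S=false} (P) contributes 0 new; branch {P=false, Q=false, R=true, S=false} (none free) contributes 0 new. Total: 9.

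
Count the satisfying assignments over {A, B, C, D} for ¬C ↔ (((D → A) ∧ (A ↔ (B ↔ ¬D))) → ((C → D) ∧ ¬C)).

Initial set: {T (¬C ↔ (((D → A) ∧ (A ↔ (B ↔ ¬D))) → ((C → D) ∧ ¬C)))}.
T (¬C ↔ (((D → A) ∧ (A ↔ (B ↔ ¬D))) → ((C → D) ∧ ¬C))): β-rule — branch into T ¬C, T (((D → A) ∧ (A ↔ (B ↔ ¬D))) → ((C → D) ∧ ¬C))  //  F ¬C, F (((D → A) ∧ (A ↔ (B ↔ ¬D))) → ((C → D) ∧ ¬C)).
  branch 1 (add T ¬C, T (((D → A) ∧ (A ↔ (B ↔ ¬D))) → ((C → D) ∧ ¬C))):
    T (((D → A) ∧ (A ↔ (B ↔ ¬D))) → ((C → D) ∧ ¬C)): β-rule — branch into F ((D → A) ∧ (A ↔ (B ↔ ¬D)))  //  T ((C → D) ∧ ¬C).
      branch 1.1 (add F ((D → A) ∧ (A ↔ (B ↔ ¬D)))):
        F ((D → A) ∧ (A ↔ (B ↔ ¬D))): β-rule — branch into F (D → A)  //  F (A ↔ (B ↔ ¬D)).
          branch 1.1.1 (add F (D → A)):
            F (D → A): α-rule — add T D, F A.
            ○ open, literals {A=F, C=F, D=T}.
          branch 1.1.2 (add F (A ↔ (B ↔ ¬D))):
            F (A ↔ (B ↔ ¬D)): β-rule — branch into T A, F (B ↔ ¬D)  //  F A, T (B ↔ ¬D).
              branch 1.1.2.1 (add T A, F (B ↔ ¬D)):
                F (B ↔ ¬D): β-rule — branch into T B, F ¬D  //  F B, T ¬D.
                  branch 1.1.2.1.1 (add T B, F ¬D):
                    ○ open, literals {A=T, B=T, C=F, D=T}.
                  branch 1.1.2.1.2 (add F B, T ¬D):
                    ○ open, literals {A=T, B=F, C=F, D=F}.
              branch 1.1.2.2 (add F A, T (B ↔ ¬D)):
                T (B ↔ ¬D): β-rule — branch into T B, T ¬D  //  F B, F ¬D.
                  branch 1.1.2.2.1 (add T B, T ¬D):
                    ○ open, literals {A=F, B=T, C=F, D=F}.
                  branch 1.1.2.2.2 (add F B, F ¬D):
                    ○ open, literals {A=F, B=F, C=F, D=T}.
      branch 1.2 (add T ((C → D) ∧ ¬C)):
        T ((C → D) ∧ ¬C): α-rule — add T (C → D), T ¬C.
        T (C → D): β-rule — branch into F C  //  T D.
          branch 1.2.1 (add F C):
            ○ open, literals {C=F}.
          branch 1.2.2 (add T D):
            ○ open, literals {C=F, D=T}.
  branch 2 (add F ¬C, F (((D → A) ∧ (A ↔ (B ↔ ¬D))) → ((C → D) ∧ ¬C))):
    F (((D → A) ∧ (A ↔ (B ↔ ¬D))) → ((C → D) ∧ ¬C)): α-rule — add T ((D → A) ∧ (A ↔ (B ↔ ¬D))), F ((C → D) ∧ ¬C).
    T ((D → A) ∧ (A ↔ (B ↔ ¬D))): α-rule — add T (D → A), T (A ↔ (B ↔ ¬D)).
    F ((C → D) ∧ ¬C): β-rule — branch into F (C → D)  //  F ¬C.
      branch 2.1 (add F (C → D)):
        F (C → D): α-rule — add T C, F D.
        T (D → A): β-rule — branch into F D  //  T A.
          branch 2.1.1 (add F D):
            T (A ↔ (B ↔ ¬D)): β-rule — branch into T A, T (B ↔ ¬D)  //  F A, F (B ↔ ¬D).
              branch 2.1.1.1 (add T A, T (B ↔ ¬D)):
                T (B ↔ ¬D): β-rule — branch into T B, T ¬D  //  F B, F ¬D.
                  branch 2.1.1.1.1 (add T B, T ¬D):
                    ○ open, literals {A=T, B=T, C=T, D=F}.
                  branch 2.1.1.1.2 (add F B, F ¬D):
                    × closes — contains both D and ¬D.
              branch 2.1.1.2 (add F A, F (B ↔ ¬D)):
                F (B ↔ ¬D): β-rule — branch into T B, F ¬D  //  F B, T ¬D.
                  branch 2.1.1.2.1 (add T B, F ¬D):
                    × closes — contains both D and ¬D.
                  branch 2.1.1.2.2 (add F B, T ¬D):
                    ○ open, literals {A=F, B=F, C=T, D=F}.
          branch 2.1.2 (add T A):
            T (A ↔ (B ↔ ¬D)): β-rule — branch into T A, T (B ↔ ¬D)  //  F A, F (B ↔ ¬D).
              branch 2.1.2.1 (add T A, T (B ↔ ¬D)):
                T (B ↔ ¬D): β-rule — branch into T B, T ¬D  //  F B, F ¬D.
                  branch 2.1.2.1.1 (add T B, T ¬D):
                    ○ open, literals {A=T, B=T, C=T, D=F}.
                  branch 2.1.2.1.2 (add F B, F ¬D):
                    × closes — contains both D and ¬D.
              branch 2.1.2.2 (add F A, F (B ↔ ¬D)):
                × closes — contains both A and ¬A.
      branch 2.2 (add F ¬C):
        T (D → A): β-rule — branch into F D  //  T A.
          branch 2.2.1 (add F D):
            T (A ↔ (B ↔ ¬D)): β-rule — branch into T A, T (B ↔ ¬D)  //  F A, F (B ↔ ¬D).
              branch 2.2.1.1 (add T A, T (B ↔ ¬D)):
                T (B ↔ ¬D): β-rule — branch into T B, T ¬D  //  F B, F ¬D.
                  branch 2.2.1.1.1 (add T B, T ¬D):
                    ○ open, literals {A=T, B=T, C=T, D=F}.
                  branch 2.2.1.1.2 (add F B, F ¬D):
                    × closes — contains both D and ¬D.
              branch 2.2.1.2 (add F A, F (B ↔ ¬D)):
                F (B ↔ ¬D): β-rule — branch into T B, F ¬D  //  F B, T ¬D.
                  branch 2.2.1.2.1 (add T B, F ¬D):
                    × closes — contains both D and ¬D.
                  branch 2.2.1.2.2 (add F B, T ¬D):
                    ○ open, literals {A=F, B=F, C=T, D=F}.
          branch 2.2.2 (add T A):
            T (A ↔ (B ↔ ¬D)): β-rule — branch into T A, T (B ↔ ¬D)  //  F A, F (B ↔ ¬D).
              branch 2.2.2.1 (add T A, T (B ↔ ¬D)):
                T (B ↔ ¬D): β-rule — branch into T B, T ¬D  //  F B, F ¬D.
                  branch 2.2.2.1.1 (add T B, T ¬D):
                    ○ open, literals {A=T, B=T, C=T, D=F}.
                  branch 2.2.2.1.2 (add F B, F ¬D):
                    ○ open, literals {A=T, B=F, C=T, D=T}.
              branch 2.2.2.2 (add F A, F (B ↔ ¬D)):
                × closes — contains both A and ¬A.
7 branches closed, 14 open.
Each open branch fixes some atoms; the unmentioned ones are free. Counting distinct full assignments: branch {A=F, C=F, D=T} (B) contributes 2 new; branch {A=T, B=T, C=F, D=T} (none free) contributes 1 new; branch {A=T, B=F, C=F, D=F} (none free) contributes 1 new; branch {A=F, B=T, C=F, D=F} (none free) contributes 1 new; branch {A=F, B=F, C=F, D=T} (none free) contributes 0 new; branch {C=F} (A, B, D) contributes 3 new; branch {C=F, D=T} (A, B) contributes 0 new; branch {A=T, B=T, C=T, D=F} (none free) contributes 1 new; branch {A=F, B=F, C=T, D=F} (none free) contributes 1 new; branch {A=T, B=T, C=T, D=F} (none free) contributes 0 new; branch {A=T, B=T, C=T, D=F} (none free) contributes 0 new; branch {A=F, B=F, C=T, D=F} (none free) contributes 0 new; branch {A=T, B=T, C=T, D=F} (none free) contributes 0 new; branch {A=T, B=F, C=T, D=T} (none free) contributes 1 new. Total: 11.

11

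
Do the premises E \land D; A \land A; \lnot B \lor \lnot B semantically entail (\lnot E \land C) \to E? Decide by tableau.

Yes

Initial set: {(E \land D); (A \land A); (\lnot B \lor \lnot B); \lnot ((\lnot E \land C) \to E)}.
(E \land D): α-rule — add E, D.
(A \land A): α-rule — add A, A.
\lnot ((\lnot E \land C) \to E): α-rule — add (\lnot E \land C), \lnot E.
× closes — contains both E and \lnot E.
All 1 branch closes.
Every branch closed, so the premises entail the conclusion.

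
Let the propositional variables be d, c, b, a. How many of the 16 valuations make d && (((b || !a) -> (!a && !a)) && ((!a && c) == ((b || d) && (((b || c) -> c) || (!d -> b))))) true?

Initial set: {(d && (((b || !a) -> (!a && !a)) && ((!a && c) == ((b || d) && (((b || c) -> c) || (!d -> b))))))}.
(d && (((b || !a) -> (!a && !a)) && ((!a && c) == ((b || d) && (((b || c) -> c) || (!d -> b)))))): α-rule — add d, (((b || !a) -> (!a && !a)) && ((!a && c) == ((b || d) && (((b || c) -> c) || (!d -> b))))).
(((b || !a) -> (!a && !a)) && ((!a && c) == ((b || d) && (((b || c) -> c) || (!d -> b))))): α-rule — add ((b || !a) -> (!a && !a)), ((!a && c) == ((b || d) && (((b || c) -> c) || (!d -> b)))).
((b || !a) -> (!a && !a)): β-rule — branch into !(b || !a)  //  (!a && !a).
  branch 1 (add !(b || !a)):
    !(b || !a): α-rule — add !b, !!a.
    ((!a && c) == ((b || d) && (((b || c) -> c) || (!d -> b)))): β-rule — branch into (!a && c), ((b || d) && (((b || c) -> c) || (!d -> b)))  //  !(!a && c), !((b || d) && (((b || c) -> c) || (!d -> b))).
      branch 1.1 (add (!a && c), ((b || d) && (((b || c) -> c) || (!d -> b)))):
        (!a && c): α-rule — add !a, c.
        × closes — contains both a and !a.
      branch 1.2 (add !(!a && c), !((b || d) && (((b || c) -> c) || (!d -> b)))):
        !(!a && c): β-rule — branch into !!a  //  !c.
          branch 1.2.1 (add !!a):
            !((b || d) && (((b || c) -> c) || (!d -> b))): β-rule — branch into !(b || d)  //  !(((b || c) -> c) || (!d -> b)).
              branch 1.2.1.1 (add !(b || d)):
                !(b || d): α-rule — add !b, !d.
                × closes — contains both d and !d.
              branch 1.2.1.2 (add !(((b || c) -> c) || (!d -> b))):
                !(((b || c) -> c) || (!d -> b)): α-rule — add !((b || c) -> c), !(!d -> b).
                !((b || c) -> c): α-rule — add (b || c), !c.
                !(!d -> b): α-rule — add !d, !b.
                × closes — contains both d and !d.
          branch 1.2.2 (add !c):
            !((b || d) && (((b || c) -> c) || (!d -> b))): β-rule — branch into !(b || d)  //  !(((b || c) -> c) || (!d -> b)).
              branch 1.2.2.1 (add !(b || d)):
                !(b || d): α-rule — add !b, !d.
                × closes — contains both d and !d.
              branch 1.2.2.2 (add !(((b || c) -> c) || (!d -> b))):
                !(((b || c) -> c) || (!d -> b)): α-rule — add !((b || c) -> c), !(!d -> b).
                !((b || c) -> c): α-rule — add (b || c), !c.
                !(!d -> b): α-rule — add !d, !b.
                × closes — contains both d and !d.
  branch 2 (add (!a && !a)):
    (!a && !a): α-rule — add !a, !a.
    ((!a && c) == ((b || d) && (((b || c) -> c) || (!d -> b)))): β-rule — branch into (!a && c), ((b || d) && (((b || c) -> c) || (!d -> b)))  //  !(!a && c), !((b || d) && (((b || c) -> c) || (!d -> b))).
      branch 2.1 (add (!a && c), ((b || d) && (((b || c) -> c) || (!d -> b)))):
        (!a && c): α-rule — add !a, c.
        ((b || d) && (((b || c) -> c) || (!d -> b))): α-rule — add (b || d), (((b || c) -> c) || (!d -> b)).
        (b || d): β-rule — branch into b  //  d.
          branch 2.1.1 (add b):
            (((b || c) -> c) || (!d -> b)): β-rule — branch into ((b || c) -> c)  //  (!d -> b).
              branch 2.1.1.1 (add ((b || c) -> c)):
                ((b || c) -> c): β-rule — branch into !(b || c)  //  c.
                  branch 2.1.1.1.1 (add !(b || c)):
                    !(b || c): α-rule — add !b, !c.
                    × closes — contains both b and !b.
                  branch 2.1.1.1.2 (add c):
                    ○ open, literals {a=false, b=true, c=true, d=true}.
              branch 2.1.1.2 (add (!d -> b)):
                (!d -> b): β-rule — branch into !!d  //  b.
                  branch 2.1.1.2.1 (add !!d):
                    ○ open, literals {a=false, b=true, c=true, d=true}.
                  branch 2.1.1.2.2 (add b):
                    ○ open, literals {a=false, b=true, c=true, d=true}.
          branch 2.1.2 (add d):
            (((b || c) -> c) || (!d -> b)): β-rule — branch into ((b || c) -> c)  //  (!d -> b).
              branch 2.1.2.1 (add ((b || c) -> c)):
                ((b || c) -> c): β-rule — branch into !(b || c)  //  c.
                  branch 2.1.2.1.1 (add !(b || c)):
                    !(b || c): α-rule — add !b, !c.
                    × closes — contains both c and !c.
                  branch 2.1.2.1.2 (add c):
                    ○ open, literals {a=false, c=true, d=true}.
              branch 2.1.2.2 (add (!d -> b)):
                (!d -> b): β-rule — branch into !!d  //  b.
                  branch 2.1.2.2.1 (add !!d):
                    ○ open, literals {a=false, c=true, d=true}.
                  branch 2.1.2.2.2 (add b):
                    ○ open, literals {a=false, b=true, c=true, d=true}.
      branch 2.2 (add !(!a && c), !((b || d) && (((b || c) -> c) || (!d -> b)))):
        !(!a && c): β-rule — branch into !!a  //  !c.
          branch 2.2.1 (add !!a):
            × closes — contains both a and !a.
          branch 2.2.2 (add !c):
            !((b || d) && (((b || c) -> c) || (!d -> b))): β-rule — branch into !(b || d)  //  !(((b || c) -> c) || (!d -> b)).
              branch 2.2.2.1 (add !(b || d)):
                !(b || d): α-rule — add !b, !d.
                × closes — contains both d and !d.
              branch 2.2.2.2 (add !(((b || c) -> c) || (!d -> b))):
                !(((b || c) -> c) || (!d -> b)): α-rule — add !((b || c) -> c), !(!d -> b).
                !((b || c) -> c): α-rule — add (b || c), !c.
                !(!d -> b): α-rule — add !d, !b.
                × closes — contains both d and !d.
10 branches closed, 6 open.
Each open branch fixes some atoms; the unmentioned ones are free. Counting distinct full assignments: branch {a=false, b=true, c=true, d=true} (none free) contributes 1 new; branch {a=false, b=true, c=true, d=true} (none free) contributes 0 new; branch {a=false, b=true, c=true, d=true} (none free) contributes 0 new; branch {a=false, c=true, d=true} (b) contributes 1 new; branch {a=false, c=true, d=true} (b) contributes 0 new; branch {a=false, b=true, c=true, d=true} (none free) contributes 0 new. Total: 2.

2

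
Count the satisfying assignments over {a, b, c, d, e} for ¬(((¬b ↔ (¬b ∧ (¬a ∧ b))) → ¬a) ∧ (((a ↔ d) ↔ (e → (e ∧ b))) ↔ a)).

20

Initial set: {T ¬(((¬b ↔ (¬b ∧ (¬a ∧ b))) → ¬a) ∧ (((a ↔ d) ↔ (e → (e ∧ b))) ↔ a))}.
T ¬(((¬b ↔ (¬b ∧ (¬a ∧ b))) → ¬a) ∧ (((a ↔ d) ↔ (e → (e ∧ b))) ↔ a)): β-rule — branch into F ((¬b ↔ (¬b ∧ (¬a ∧ b))) → ¬a)  //  F (((a ↔ d) ↔ (e → (e ∧ b))) ↔ a).
  branch 1 (add F ((¬b ↔ (¬b ∧ (¬a ∧ b))) → ¬a)):
    F ((¬b ↔ (¬b ∧ (¬a ∧ b))) → ¬a): α-rule — add T (¬b ↔ (¬b ∧ (¬a ∧ b))), F ¬a.
    T (¬b ↔ (¬b ∧ (¬a ∧ b))): β-rule — branch into T ¬b, T (¬b ∧ (¬a ∧ b))  //  F ¬b, F (¬b ∧ (¬a ∧ b)).
      branch 1.1 (add T ¬b, T (¬b ∧ (¬a ∧ b))):
        T (¬b ∧ (¬a ∧ b)): α-rule — add T ¬b, T (¬a ∧ b).
        T (¬a ∧ b): α-rule — add T ¬a, T b.
        × closes — contains both a and ¬a.
      branch 1.2 (add F ¬b, F (¬b ∧ (¬a ∧ b))):
        F (¬b ∧ (¬a ∧ b)): β-rule — branch into F ¬b  //  F (¬a ∧ b).
          branch 1.2.1 (add F ¬b):
            ○ open, literals {a=T, b=T}.
          branch 1.2.2 (add F (¬a ∧ b)):
            F (¬a ∧ b): β-rule — branch into F ¬a  //  F b.
              branch 1.2.2.1 (add F ¬a):
                ○ open, literals {a=T, b=T}.
              branch 1.2.2.2 (add F b):
                × closes — contains both b and ¬b.
  branch 2 (add F (((a ↔ d) ↔ (e → (e ∧ b))) ↔ a)):
    F (((a ↔ d) ↔ (e → (e ∧ b))) ↔ a): β-rule — branch into T ((a ↔ d) ↔ (e → (e ∧ b))), F a  //  F ((a ↔ d) ↔ (e → (e ∧ b))), T a.
      branch 2.1 (add T ((a ↔ d) ↔ (e → (e ∧ b))), F a):
        T ((a ↔ d) ↔ (e → (e ∧ b))): β-rule — branch into T (a ↔ d), T (e → (e ∧ b))  //  F (a ↔ d), F (e → (e ∧ b)).
          branch 2.1.1 (add T (a ↔ d), T (e → (e ∧ b))):
            T (a ↔ d): β-rule — branch into T a, T d  //  F a, F d.
              branch 2.1.1.1 (add T a, T d):
                × closes — contains both a and ¬a.
              branch 2.1.1.2 (add F a, F d):
                T (e → (e ∧ b)): β-rule — branch into F e  //  T (e ∧ b).
                  branch 2.1.1.2.1 (add F e):
                    ○ open, literals {a=F, d=F, e=F}.
                  branch 2.1.1.2.2 (add T (e ∧ b)):
                    T (e ∧ b): α-rule — add T e, T b.
                    ○ open, literals {a=F, b=T, d=F, e=T}.
          branch 2.1.2 (add F (a ↔ d), F (e → (e ∧ b))):
            F (e → (e ∧ b)): α-rule — add T e, F (e ∧ b).
            F (a ↔ d): β-rule — branch into T a, F d  //  F a, T d.
              branch 2.1.2.1 (add T a, F d):
                × closes — contains both a and ¬a.
              branch 2.1.2.2 (add F a, T d):
                F (e ∧ b): β-rule — branch into F e  //  F b.
                  branch 2.1.2.2.1 (add F e):
                    × closes — contains both e and ¬e.
                  branch 2.1.2.2.2 (add F b):
                    ○ open, literals {a=F, b=F, d=T, e=T}.
      branch 2.2 (add F ((a ↔ d) ↔ (e → (e ∧ b))), T a):
        F ((a ↔ d) ↔ (e → (e ∧ b))): β-rule — branch into T (a ↔ d), F (e → (e ∧ b))  //  F (a ↔ d), T (e → (e ∧ b)).
          branch 2.2.1 (add T (a ↔ d), F (e → (e ∧ b))):
            F (e → (e ∧ b)): α-rule — add T e, F (e ∧ b).
            T (a ↔ d): β-rule — branch into T a, T d  //  F a, F d.
              branch 2.2.1.1 (add T a, T d):
                F (e ∧ b): β-rule — branch into F e  //  F b.
                  branch 2.2.1.1.1 (add F e):
                    × closes — contains both e and ¬e.
                  branch 2.2.1.1.2 (add F b):
                    ○ open, literals {a=T, b=F, d=T, e=T}.
              branch 2.2.1.2 (add F a, F d):
                × closes — contains both a and ¬a.
          branch 2.2.2 (add F (a ↔ d), T (e → (e ∧ b))):
            F (a ↔ d): β-rule — branch into T a, F d  //  F a, T d.
              branch 2.2.2.1 (add T a, F d):
                T (e → (e ∧ b)): β-rule — branch into F e  //  T (e ∧ b).
                  branch 2.2.2.1.1 (add F e):
                    ○ open, literals {a=T, d=F, e=F}.
                  branch 2.2.2.1.2 (add T (e ∧ b)):
                    T (e ∧ b): α-rule — add T e, T b.
                    ○ open, literals {a=T, b=T, d=F, e=T}.
              branch 2.2.2.2 (add F a, T d):
                × closes — contains both a and ¬a.
8 branches closed, 8 open.
Each open branch fixes some atoms; the unmentioned ones are free. Counting distinct full assignments: branch {a=T, b=T} (c, d, e) contributes 8 new; branch {a=T, b=T} (c, d, e) contributes 0 new; branch {a=F, d=F, e=F} (b, c) contributes 4 new; branch {a=F, b=T, d=F, e=T} (c) contributes 2 new; branch {a=F, b=F, d=T, e=T} (c) contributes 2 new; branch {a=T, b=F, d=T, e=T} (c) contributes 2 new; branch {a=T, d=F, e=F} (b, c) contributes 2 new; branch {a=T, b=T, d=F, e=T} (c) contributes 0 new. Total: 20.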